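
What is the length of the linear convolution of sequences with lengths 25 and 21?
Linear/full convolution length: m + n - 1 = 25 + 21 - 1 = 45

45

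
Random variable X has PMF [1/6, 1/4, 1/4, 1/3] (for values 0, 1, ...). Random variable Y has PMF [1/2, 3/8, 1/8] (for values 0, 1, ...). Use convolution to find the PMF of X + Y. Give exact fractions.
P(X+Y=k) = Σ_i P(X=i)·P(Y=k-i) — a convolution of [1/6, 1/4, 1/4, 1/3] and [1/2, 3/8, 1/8]. P(X+Y=0) = (1/6)×(1/2) = 1/12; P(X+Y=1) = (1/6)×(3/8) + (1/4)×(1/2) = 1/16 + 1/8 = 3/16; P(X+Y=2) = (1/6)×(1/8) + (1/4)×(3/8) + (1/4)×(1/2) = 1/48 + 3/32 + 1/8 = 23/96; P(X+Y=3) = (1/4)×(1/8) + (1/4)×(3/8) + (1/3)×(1/2) = 1/32 + 3/32 + 1/6 = 7/24; P(X+Y=4) = (1/4)×(1/8) + (1/3)×(3/8) = 1/32 + 1/8 = 5/32; P(X+Y=5) = (1/3)×(1/8) = 1/24. PMF: [1/12, 3/16, 23/96, 7/24, 5/32, 1/24] (sums to 1 ✓)

[1/12, 3/16, 23/96, 7/24, 5/32, 1/24]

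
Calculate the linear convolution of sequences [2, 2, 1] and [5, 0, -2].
y[0] = 2×5 = 10; y[1] = 2×0 + 2×5 = 10; y[2] = 2×-2 + 2×0 + 1×5 = 1; y[3] = 2×-2 + 1×0 = -4; y[4] = 1×-2 = -2

[10, 10, 1, -4, -2]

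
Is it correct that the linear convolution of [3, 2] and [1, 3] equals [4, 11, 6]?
Recompute linear convolution of [3, 2] and [1, 3]: y[0] = 3×1 = 3; y[1] = 3×3 + 2×1 = 11; y[2] = 2×3 = 6 → [3, 11, 6]. Compare to given [4, 11, 6]: they differ at index 0: given 4, correct 3, so answer: No

No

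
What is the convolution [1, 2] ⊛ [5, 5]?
y[0] = 1×5 = 5; y[1] = 1×5 + 2×5 = 15; y[2] = 2×5 = 10

[5, 15, 10]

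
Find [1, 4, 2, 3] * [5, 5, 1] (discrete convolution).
y[0] = 1×5 = 5; y[1] = 1×5 + 4×5 = 25; y[2] = 1×1 + 4×5 + 2×5 = 31; y[3] = 4×1 + 2×5 + 3×5 = 29; y[4] = 2×1 + 3×5 = 17; y[5] = 3×1 = 3

[5, 25, 31, 29, 17, 3]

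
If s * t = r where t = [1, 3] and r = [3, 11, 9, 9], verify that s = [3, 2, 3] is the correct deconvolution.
Forward-compute [3, 2, 3] * [1, 3]: r[0] = 3×1 = 3; r[1] = 3×3 + 2×1 = 11; r[2] = 2×3 + 3×1 = 9; r[3] = 3×3 = 9 → [3, 11, 9, 9]. Matches given r = [3, 11, 9, 9], so verified.

Verified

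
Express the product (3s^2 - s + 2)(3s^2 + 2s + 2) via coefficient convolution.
Ascending coefficients: a = [2, -1, 3], b = [2, 2, 3]. c[0] = 2×2 = 4; c[1] = 2×2 + -1×2 = 2; c[2] = 2×3 + -1×2 + 3×2 = 10; c[3] = -1×3 + 3×2 = 3; c[4] = 3×3 = 9. Result coefficients: [4, 2, 10, 3, 9] → 9s^4 + 3s^3 + 10s^2 + 2s + 4

9s^4 + 3s^3 + 10s^2 + 2s + 4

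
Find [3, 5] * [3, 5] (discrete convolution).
y[0] = 3×3 = 9; y[1] = 3×5 + 5×3 = 30; y[2] = 5×5 = 25

[9, 30, 25]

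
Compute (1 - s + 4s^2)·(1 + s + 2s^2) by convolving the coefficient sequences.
Ascending coefficients: a = [1, -1, 4], b = [1, 1, 2]. c[0] = 1×1 = 1; c[1] = 1×1 + -1×1 = 0; c[2] = 1×2 + -1×1 + 4×1 = 5; c[3] = -1×2 + 4×1 = 2; c[4] = 4×2 = 8. Result coefficients: [1, 0, 5, 2, 8] → 1 + 5s^2 + 2s^3 + 8s^4

1 + 5s^2 + 2s^3 + 8s^4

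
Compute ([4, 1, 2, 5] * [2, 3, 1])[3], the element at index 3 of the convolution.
Use y[k] = Σ_i a[i]·b[k-i] at k=3. y[3] = 1×1 + 2×3 + 5×2 = 17

17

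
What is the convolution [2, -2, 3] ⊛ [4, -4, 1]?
y[0] = 2×4 = 8; y[1] = 2×-4 + -2×4 = -16; y[2] = 2×1 + -2×-4 + 3×4 = 22; y[3] = -2×1 + 3×-4 = -14; y[4] = 3×1 = 3

[8, -16, 22, -14, 3]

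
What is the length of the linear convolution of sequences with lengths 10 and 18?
Linear/full convolution length: m + n - 1 = 10 + 18 - 1 = 27

27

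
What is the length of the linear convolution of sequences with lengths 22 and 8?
Linear/full convolution length: m + n - 1 = 22 + 8 - 1 = 29

29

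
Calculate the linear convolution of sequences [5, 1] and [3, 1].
y[0] = 5×3 = 15; y[1] = 5×1 + 1×3 = 8; y[2] = 1×1 = 1

[15, 8, 1]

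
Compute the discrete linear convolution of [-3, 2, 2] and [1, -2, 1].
y[0] = -3×1 = -3; y[1] = -3×-2 + 2×1 = 8; y[2] = -3×1 + 2×-2 + 2×1 = -5; y[3] = 2×1 + 2×-2 = -2; y[4] = 2×1 = 2

[-3, 8, -5, -2, 2]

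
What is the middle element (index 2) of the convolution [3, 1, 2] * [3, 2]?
Use y[k] = Σ_i a[i]·b[k-i] at k=2. y[2] = 1×2 + 2×3 = 8

8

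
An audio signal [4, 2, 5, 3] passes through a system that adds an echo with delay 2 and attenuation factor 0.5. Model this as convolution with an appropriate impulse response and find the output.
Direct-path + delayed-attenuated-path model → impulse response h = [1, 0, 0.5] (1 at lag 0, 0.5 at lag 2). Output y[n] = x[n] + 0.5·x[n - 2] (with x[n] = 0 outside 0..3): y[0] = 4 + 0.5×0 = 4; y[1] = 2 + 0.5×0 = 2; y[2] = 5 + 0.5×4 = 7.0; y[3] = 3 + 0.5×2 = 4.0; y[4] = 0 + 0.5×5 = 2.5; y[5] = 0 + 0.5×3 = 1.5. So y = [4, 2, 7.0, 4.0, 2.5, 1.5]

[4, 2, 7.0, 4.0, 2.5, 1.5]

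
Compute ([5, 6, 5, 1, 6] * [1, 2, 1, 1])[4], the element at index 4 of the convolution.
Use y[k] = Σ_i a[i]·b[k-i] at k=4. y[4] = 6×1 + 5×1 + 1×2 + 6×1 = 19

19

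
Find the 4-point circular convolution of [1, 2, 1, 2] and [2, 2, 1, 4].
Use y[k] = Σ_j f[j]·g[(k-j) mod 4]. y[0] = 1×2 + 2×4 + 1×1 + 2×2 = 15; y[1] = 1×2 + 2×2 + 1×4 + 2×1 = 12; y[2] = 1×1 + 2×2 + 1×2 + 2×4 = 15; y[3] = 1×4 + 2×1 + 1×2 + 2×2 = 12. Result: [15, 12, 15, 12]

[15, 12, 15, 12]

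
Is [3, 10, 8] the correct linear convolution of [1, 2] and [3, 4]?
Recompute linear convolution of [1, 2] and [3, 4]: y[0] = 1×3 = 3; y[1] = 1×4 + 2×3 = 10; y[2] = 2×4 = 8 → [3, 10, 8]. Given [3, 10, 8] matches, so answer: Yes

Yes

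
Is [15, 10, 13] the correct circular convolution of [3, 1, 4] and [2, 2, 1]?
Recompute circular convolution of [3, 1, 4] and [2, 2, 1]: y[0] = 3×2 + 1×1 + 4×2 = 15; y[1] = 3×2 + 1×2 + 4×1 = 12; y[2] = 3×1 + 1×2 + 4×2 = 13 → [15, 12, 13]. Compare to given [15, 10, 13]: they differ at index 1: given 10, correct 12, so answer: No

No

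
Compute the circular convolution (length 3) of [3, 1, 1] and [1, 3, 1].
Use y[k] = Σ_j f[j]·g[(k-j) mod 3]. y[0] = 3×1 + 1×1 + 1×3 = 7; y[1] = 3×3 + 1×1 + 1×1 = 11; y[2] = 3×1 + 1×3 + 1×1 = 7. Result: [7, 11, 7]

[7, 11, 7]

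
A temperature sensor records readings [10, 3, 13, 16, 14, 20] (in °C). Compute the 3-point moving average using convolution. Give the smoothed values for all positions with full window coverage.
3-point moving average kernel = [1, 1, 1]. Apply in 'valid' mode (full window coverage): avg[0] = (10 + 3 + 13) / 3 = 8.67; avg[1] = (3 + 13 + 16) / 3 = 10.67; avg[2] = (13 + 16 + 14) / 3 = 14.33; avg[3] = (16 + 14 + 20) / 3 = 16.67. Smoothed values: [8.67, 10.67, 14.33, 16.67]

[8.67, 10.67, 14.33, 16.67]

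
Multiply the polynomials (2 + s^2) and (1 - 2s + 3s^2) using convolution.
Ascending coefficients: a = [2, 0, 1], b = [1, -2, 3]. c[0] = 2×1 = 2; c[1] = 2×-2 + 0×1 = -4; c[2] = 2×3 + 0×-2 + 1×1 = 7; c[3] = 0×3 + 1×-2 = -2; c[4] = 1×3 = 3. Result coefficients: [2, -4, 7, -2, 3] → 2 - 4s + 7s^2 - 2s^3 + 3s^4

2 - 4s + 7s^2 - 2s^3 + 3s^4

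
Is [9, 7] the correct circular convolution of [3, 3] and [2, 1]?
Recompute circular convolution of [3, 3] and [2, 1]: y[0] = 3×2 + 3×1 = 9; y[1] = 3×1 + 3×2 = 9 → [9, 9]. Compare to given [9, 7]: they differ at index 1: given 7, correct 9, so answer: No

No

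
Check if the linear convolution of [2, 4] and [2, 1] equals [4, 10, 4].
Recompute linear convolution of [2, 4] and [2, 1]: y[0] = 2×2 = 4; y[1] = 2×1 + 4×2 = 10; y[2] = 4×1 = 4 → [4, 10, 4]. Given [4, 10, 4] matches, so answer: Yes

Yes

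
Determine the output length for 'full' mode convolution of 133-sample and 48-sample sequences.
Linear/full convolution length: m + n - 1 = 133 + 48 - 1 = 180

180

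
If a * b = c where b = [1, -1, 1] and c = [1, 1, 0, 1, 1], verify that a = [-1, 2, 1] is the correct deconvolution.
Forward-compute [-1, 2, 1] * [1, -1, 1]: c[0] = -1×1 = -1; c[1] = -1×-1 + 2×1 = 3; c[2] = -1×1 + 2×-1 + 1×1 = -2; c[3] = 2×1 + 1×-1 = 1; c[4] = 1×1 = 1 → [-1, 3, -2, 1, 1]. Does not match given c = [1, 1, 0, 1, 1].

Not verified. [-1, 2, 1] * [1, -1, 1] = [-1, 3, -2, 1, 1], which differs from [1, 1, 0, 1, 1] at index 0.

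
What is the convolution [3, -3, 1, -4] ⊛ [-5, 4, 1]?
y[0] = 3×-5 = -15; y[1] = 3×4 + -3×-5 = 27; y[2] = 3×1 + -3×4 + 1×-5 = -14; y[3] = -3×1 + 1×4 + -4×-5 = 21; y[4] = 1×1 + -4×4 = -15; y[5] = -4×1 = -4

[-15, 27, -14, 21, -15, -4]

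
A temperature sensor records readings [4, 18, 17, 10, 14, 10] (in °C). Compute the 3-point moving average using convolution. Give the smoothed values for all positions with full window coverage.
3-point moving average kernel = [1, 1, 1]. Apply in 'valid' mode (full window coverage): avg[0] = (4 + 18 + 17) / 3 = 13.0; avg[1] = (18 + 17 + 10) / 3 = 15.0; avg[2] = (17 + 10 + 14) / 3 = 13.67; avg[3] = (10 + 14 + 10) / 3 = 11.33. Smoothed values: [13.0, 15.0, 13.67, 11.33]

[13.0, 15.0, 13.67, 11.33]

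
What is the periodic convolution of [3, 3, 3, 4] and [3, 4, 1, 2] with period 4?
Use y[k] = Σ_j u[j]·v[(k-j) mod 4]. y[0] = 3×3 + 3×2 + 3×1 + 4×4 = 34; y[1] = 3×4 + 3×3 + 3×2 + 4×1 = 31; y[2] = 3×1 + 3×4 + 3×3 + 4×2 = 32; y[3] = 3×2 + 3×1 + 3×4 + 4×3 = 33. Result: [34, 31, 32, 33]

[34, 31, 32, 33]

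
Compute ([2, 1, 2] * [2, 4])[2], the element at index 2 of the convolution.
Use y[k] = Σ_i a[i]·b[k-i] at k=2. y[2] = 1×4 + 2×2 = 8

8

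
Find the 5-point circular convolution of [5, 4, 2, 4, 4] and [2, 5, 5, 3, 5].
Use y[k] = Σ_j f[j]·g[(k-j) mod 5]. y[0] = 5×2 + 4×5 + 2×3 + 4×5 + 4×5 = 76; y[1] = 5×5 + 4×2 + 2×5 + 4×3 + 4×5 = 75; y[2] = 5×5 + 4×5 + 2×2 + 4×5 + 4×3 = 81; y[3] = 5×3 + 4×5 + 2×5 + 4×2 + 4×5 = 73; y[4] = 5×5 + 4×3 + 2×5 + 4×5 + 4×2 = 75. Result: [76, 75, 81, 73, 75]

[76, 75, 81, 73, 75]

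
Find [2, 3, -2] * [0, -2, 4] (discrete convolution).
y[0] = 2×0 = 0; y[1] = 2×-2 + 3×0 = -4; y[2] = 2×4 + 3×-2 + -2×0 = 2; y[3] = 3×4 + -2×-2 = 16; y[4] = -2×4 = -8

[0, -4, 2, 16, -8]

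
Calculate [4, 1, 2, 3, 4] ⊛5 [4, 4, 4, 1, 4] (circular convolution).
Use y[k] = Σ_j u[j]·v[(k-j) mod 5]. y[0] = 4×4 + 1×4 + 2×1 + 3×4 + 4×4 = 50; y[1] = 4×4 + 1×4 + 2×4 + 3×1 + 4×4 = 47; y[2] = 4×4 + 1×4 + 2×4 + 3×4 + 4×1 = 44; y[3] = 4×1 + 1×4 + 2×4 + 3×4 + 4×4 = 44; y[4] = 4×4 + 1×1 + 2×4 + 3×4 + 4×4 = 53. Result: [50, 47, 44, 44, 53]

[50, 47, 44, 44, 53]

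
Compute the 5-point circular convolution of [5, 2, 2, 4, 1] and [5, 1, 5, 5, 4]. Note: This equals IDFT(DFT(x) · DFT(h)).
Either evaluate y[k] = Σ_j x[j]·h[(k-j) mod 5] directly, or use IDFT(DFT(x) · DFT(h)). y[0] = 5×5 + 2×4 + 2×5 + 4×5 + 1×1 = 64; y[1] = 5×1 + 2×5 + 2×4 + 4×5 + 1×5 = 48; y[2] = 5×5 + 2×1 + 2×5 + 4×4 + 1×5 = 58; y[3] = 5×5 + 2×5 + 2×1 + 4×5 + 1×4 = 61; y[4] = 5×4 + 2×5 + 2×5 + 4×1 + 1×5 = 49. Result: [64, 48, 58, 61, 49]

[64, 48, 58, 61, 49]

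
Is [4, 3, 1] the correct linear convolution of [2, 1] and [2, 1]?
Recompute linear convolution of [2, 1] and [2, 1]: y[0] = 2×2 = 4; y[1] = 2×1 + 1×2 = 4; y[2] = 1×1 = 1 → [4, 4, 1]. Compare to given [4, 3, 1]: they differ at index 1: given 3, correct 4, so answer: No

No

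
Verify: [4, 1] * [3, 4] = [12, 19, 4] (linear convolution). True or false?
Recompute linear convolution of [4, 1] and [3, 4]: y[0] = 4×3 = 12; y[1] = 4×4 + 1×3 = 19; y[2] = 1×4 = 4 → [12, 19, 4]. Given [12, 19, 4] matches, so answer: Yes

Yes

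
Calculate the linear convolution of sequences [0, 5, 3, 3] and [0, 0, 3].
y[0] = 0×0 = 0; y[1] = 0×0 + 5×0 = 0; y[2] = 0×3 + 5×0 + 3×0 = 0; y[3] = 5×3 + 3×0 + 3×0 = 15; y[4] = 3×3 + 3×0 = 9; y[5] = 3×3 = 9

[0, 0, 0, 15, 9, 9]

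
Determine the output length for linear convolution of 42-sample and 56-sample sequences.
Linear/full convolution length: m + n - 1 = 42 + 56 - 1 = 97

97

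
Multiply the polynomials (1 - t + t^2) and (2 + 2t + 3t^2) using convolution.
Ascending coefficients: a = [1, -1, 1], b = [2, 2, 3]. c[0] = 1×2 = 2; c[1] = 1×2 + -1×2 = 0; c[2] = 1×3 + -1×2 + 1×2 = 3; c[3] = -1×3 + 1×2 = -1; c[4] = 1×3 = 3. Result coefficients: [2, 0, 3, -1, 3] → 2 + 3t^2 - t^3 + 3t^4

2 + 3t^2 - t^3 + 3t^4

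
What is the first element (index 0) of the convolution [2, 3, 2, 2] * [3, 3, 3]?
Use y[k] = Σ_i a[i]·b[k-i] at k=0. y[0] = 2×3 = 6

6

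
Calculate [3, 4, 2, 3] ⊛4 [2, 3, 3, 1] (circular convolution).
Use y[k] = Σ_j s[j]·t[(k-j) mod 4]. y[0] = 3×2 + 4×1 + 2×3 + 3×3 = 25; y[1] = 3×3 + 4×2 + 2×1 + 3×3 = 28; y[2] = 3×3 + 4×3 + 2×2 + 3×1 = 28; y[3] = 3×1 + 4×3 + 2×3 + 3×2 = 27. Result: [25, 28, 28, 27]

[25, 28, 28, 27]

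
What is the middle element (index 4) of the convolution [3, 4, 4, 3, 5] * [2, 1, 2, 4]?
Use y[k] = Σ_i a[i]·b[k-i] at k=4. y[4] = 4×4 + 4×2 + 3×1 + 5×2 = 37

37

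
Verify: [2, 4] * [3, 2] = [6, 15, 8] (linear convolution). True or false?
Recompute linear convolution of [2, 4] and [3, 2]: y[0] = 2×3 = 6; y[1] = 2×2 + 4×3 = 16; y[2] = 4×2 = 8 → [6, 16, 8]. Compare to given [6, 15, 8]: they differ at index 1: given 15, correct 16, so answer: No

No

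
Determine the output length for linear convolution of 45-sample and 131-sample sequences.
Linear/full convolution length: m + n - 1 = 45 + 131 - 1 = 175

175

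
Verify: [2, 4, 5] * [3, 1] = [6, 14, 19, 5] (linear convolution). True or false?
Recompute linear convolution of [2, 4, 5] and [3, 1]: y[0] = 2×3 = 6; y[1] = 2×1 + 4×3 = 14; y[2] = 4×1 + 5×3 = 19; y[3] = 5×1 = 5 → [6, 14, 19, 5]. Given [6, 14, 19, 5] matches, so answer: Yes

Yes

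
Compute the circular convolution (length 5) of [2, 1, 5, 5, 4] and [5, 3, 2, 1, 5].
Use y[k] = Σ_j f[j]·g[(k-j) mod 5]. y[0] = 2×5 + 1×5 + 5×1 + 5×2 + 4×3 = 42; y[1] = 2×3 + 1×5 + 5×5 + 5×1 + 4×2 = 49; y[2] = 2×2 + 1×3 + 5×5 + 5×5 + 4×1 = 61; y[3] = 2×1 + 1×2 + 5×3 + 5×5 + 4×5 = 64; y[4] = 2×5 + 1×1 + 5×2 + 5×3 + 4×5 = 56. Result: [42, 49, 61, 64, 56]

[42, 49, 61, 64, 56]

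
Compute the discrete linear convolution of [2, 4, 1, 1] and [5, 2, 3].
y[0] = 2×5 = 10; y[1] = 2×2 + 4×5 = 24; y[2] = 2×3 + 4×2 + 1×5 = 19; y[3] = 4×3 + 1×2 + 1×5 = 19; y[4] = 1×3 + 1×2 = 5; y[5] = 1×3 = 3

[10, 24, 19, 19, 5, 3]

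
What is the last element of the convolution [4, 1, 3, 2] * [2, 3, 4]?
Use y[k] = Σ_i a[i]·b[k-i] at k=5. y[5] = 2×4 = 8

8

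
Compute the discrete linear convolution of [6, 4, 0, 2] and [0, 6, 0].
y[0] = 6×0 = 0; y[1] = 6×6 + 4×0 = 36; y[2] = 6×0 + 4×6 + 0×0 = 24; y[3] = 4×0 + 0×6 + 2×0 = 0; y[4] = 0×0 + 2×6 = 12; y[5] = 2×0 = 0

[0, 36, 24, 0, 12, 0]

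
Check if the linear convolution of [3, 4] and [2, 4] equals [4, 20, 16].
Recompute linear convolution of [3, 4] and [2, 4]: y[0] = 3×2 = 6; y[1] = 3×4 + 4×2 = 20; y[2] = 4×4 = 16 → [6, 20, 16]. Compare to given [4, 20, 16]: they differ at index 0: given 4, correct 6, so answer: No

No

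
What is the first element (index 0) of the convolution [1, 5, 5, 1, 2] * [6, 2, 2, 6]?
Use y[k] = Σ_i a[i]·b[k-i] at k=0. y[0] = 1×6 = 6

6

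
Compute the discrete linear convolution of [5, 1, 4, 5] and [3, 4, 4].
y[0] = 5×3 = 15; y[1] = 5×4 + 1×3 = 23; y[2] = 5×4 + 1×4 + 4×3 = 36; y[3] = 1×4 + 4×4 + 5×3 = 35; y[4] = 4×4 + 5×4 = 36; y[5] = 5×4 = 20

[15, 23, 36, 35, 36, 20]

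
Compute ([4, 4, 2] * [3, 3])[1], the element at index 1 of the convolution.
Use y[k] = Σ_i a[i]·b[k-i] at k=1. y[1] = 4×3 + 4×3 = 24

24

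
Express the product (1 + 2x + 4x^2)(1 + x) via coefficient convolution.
Ascending coefficients: a = [1, 2, 4], b = [1, 1]. c[0] = 1×1 = 1; c[1] = 1×1 + 2×1 = 3; c[2] = 2×1 + 4×1 = 6; c[3] = 4×1 = 4. Result coefficients: [1, 3, 6, 4] → 1 + 3x + 6x^2 + 4x^3

1 + 3x + 6x^2 + 4x^3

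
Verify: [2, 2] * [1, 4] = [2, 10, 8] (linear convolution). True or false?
Recompute linear convolution of [2, 2] and [1, 4]: y[0] = 2×1 = 2; y[1] = 2×4 + 2×1 = 10; y[2] = 2×4 = 8 → [2, 10, 8]. Given [2, 10, 8] matches, so answer: Yes

Yes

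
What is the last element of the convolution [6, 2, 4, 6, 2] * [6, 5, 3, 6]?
Use y[k] = Σ_i a[i]·b[k-i] at k=7. y[7] = 2×6 = 12

12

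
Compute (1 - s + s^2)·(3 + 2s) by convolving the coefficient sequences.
Ascending coefficients: a = [1, -1, 1], b = [3, 2]. c[0] = 1×3 = 3; c[1] = 1×2 + -1×3 = -1; c[2] = -1×2 + 1×3 = 1; c[3] = 1×2 = 2. Result coefficients: [3, -1, 1, 2] → 3 - s + s^2 + 2s^3

3 - s + s^2 + 2s^3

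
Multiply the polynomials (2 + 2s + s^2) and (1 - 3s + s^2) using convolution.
Ascending coefficients: a = [2, 2, 1], b = [1, -3, 1]. c[0] = 2×1 = 2; c[1] = 2×-3 + 2×1 = -4; c[2] = 2×1 + 2×-3 + 1×1 = -3; c[3] = 2×1 + 1×-3 = -1; c[4] = 1×1 = 1. Result coefficients: [2, -4, -3, -1, 1] → 2 - 4s - 3s^2 - s^3 + s^4

2 - 4s - 3s^2 - s^3 + s^4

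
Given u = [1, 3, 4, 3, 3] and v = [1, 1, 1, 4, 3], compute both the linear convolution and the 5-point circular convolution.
Linear: y_lin[0] = 1×1 = 1; y_lin[1] = 1×1 + 3×1 = 4; y_lin[2] = 1×1 + 3×1 + 4×1 = 8; y_lin[3] = 1×4 + 3×1 + 4×1 + 3×1 = 14; y_lin[4] = 1×3 + 3×4 + 4×1 + 3×1 + 3×1 = 25; y_lin[5] = 3×3 + 4×4 + 3×1 + 3×1 = 31; y_lin[6] = 4×3 + 3×4 + 3×1 = 27; y_lin[7] = 3×3 + 3×4 = 21; y_lin[8] = 3×3 = 9 → [1, 4, 8, 14, 25, 31, 27, 21, 9]. Circular (length 5): y[0] = 1×1 + 3×3 + 4×4 + 3×1 + 3×1 = 32; y[1] = 1×1 + 3×1 + 4×3 + 3×4 + 3×1 = 31; y[2] = 1×1 + 3×1 + 4×1 + 3×3 + 3×4 = 29; y[3] = 1×4 + 3×1 + 4×1 + 3×1 + 3×3 = 23; y[4] = 1×3 + 3×4 + 4×1 + 3×1 + 3×1 = 25 → [32, 31, 29, 23, 25]

Linear: [1, 4, 8, 14, 25, 31, 27, 21, 9], Circular: [32, 31, 29, 23, 25]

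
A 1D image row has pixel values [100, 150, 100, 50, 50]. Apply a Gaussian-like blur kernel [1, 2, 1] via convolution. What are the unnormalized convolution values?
Convolve image row [100, 150, 100, 50, 50] with kernel [1, 2, 1]: y[0] = 100×1 = 100; y[1] = 100×2 + 150×1 = 350; y[2] = 100×1 + 150×2 + 100×1 = 500; y[3] = 150×1 + 100×2 + 50×1 = 400; y[4] = 100×1 + 50×2 + 50×1 = 250; y[5] = 50×1 + 50×2 = 150; y[6] = 50×1 = 50 → [100, 350, 500, 400, 250, 150, 50]. Normalization factor = sum(kernel) = 4.

[100, 350, 500, 400, 250, 150, 50]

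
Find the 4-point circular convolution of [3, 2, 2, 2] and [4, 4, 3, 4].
Use y[k] = Σ_j f[j]·g[(k-j) mod 4]. y[0] = 3×4 + 2×4 + 2×3 + 2×4 = 34; y[1] = 3×4 + 2×4 + 2×4 + 2×3 = 34; y[2] = 3×3 + 2×4 + 2×4 + 2×4 = 33; y[3] = 3×4 + 2×3 + 2×4 + 2×4 = 34. Result: [34, 34, 33, 34]

[34, 34, 33, 34]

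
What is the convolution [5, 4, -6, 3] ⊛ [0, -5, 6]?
y[0] = 5×0 = 0; y[1] = 5×-5 + 4×0 = -25; y[2] = 5×6 + 4×-5 + -6×0 = 10; y[3] = 4×6 + -6×-5 + 3×0 = 54; y[4] = -6×6 + 3×-5 = -51; y[5] = 3×6 = 18

[0, -25, 10, 54, -51, 18]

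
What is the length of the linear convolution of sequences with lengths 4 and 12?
Linear/full convolution length: m + n - 1 = 4 + 12 - 1 = 15

15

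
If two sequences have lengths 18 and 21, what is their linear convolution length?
Linear/full convolution length: m + n - 1 = 18 + 21 - 1 = 38

38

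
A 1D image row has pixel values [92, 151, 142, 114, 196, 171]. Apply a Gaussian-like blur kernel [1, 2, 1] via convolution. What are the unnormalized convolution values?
Convolve image row [92, 151, 142, 114, 196, 171] with kernel [1, 2, 1]: y[0] = 92×1 = 92; y[1] = 92×2 + 151×1 = 335; y[2] = 92×1 + 151×2 + 142×1 = 536; y[3] = 151×1 + 142×2 + 114×1 = 549; y[4] = 142×1 + 114×2 + 196×1 = 566; y[5] = 114×1 + 196×2 + 171×1 = 677; y[6] = 196×1 + 171×2 = 538; y[7] = 171×1 = 171 → [92, 335, 536, 549, 566, 677, 538, 171]. Normalization factor = sum(kernel) = 4.

[92, 335, 536, 549, 566, 677, 538, 171]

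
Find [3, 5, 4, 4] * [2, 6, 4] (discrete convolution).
y[0] = 3×2 = 6; y[1] = 3×6 + 5×2 = 28; y[2] = 3×4 + 5×6 + 4×2 = 50; y[3] = 5×4 + 4×6 + 4×2 = 52; y[4] = 4×4 + 4×6 = 40; y[5] = 4×4 = 16

[6, 28, 50, 52, 40, 16]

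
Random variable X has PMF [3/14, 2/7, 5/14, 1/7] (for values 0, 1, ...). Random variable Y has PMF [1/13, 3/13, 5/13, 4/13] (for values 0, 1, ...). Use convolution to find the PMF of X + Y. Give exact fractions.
P(X+Y=k) = Σ_i P(X=i)·P(Y=k-i) — a convolution of [3/14, 2/7, 5/14, 1/7] and [1/13, 3/13, 5/13, 4/13]. P(X+Y=0) = (3/14)×(1/13) = 3/182; P(X+Y=1) = (3/14)×(3/13) + (2/7)×(1/13) = 9/182 + 2/91 = 1/14; P(X+Y=2) = (3/14)×(5/13) + (2/7)×(3/13) + (5/14)×(1/13) = 15/182 + 6/91 + 5/182 = 16/91; P(X+Y=3) = (3/14)×(4/13) + (2/7)×(5/13) + (5/14)×(3/13) + (1/7)×(1/13) = 6/91 + 10/91 + 15/182 + 1/91 = 7/26; P(X+Y=4) = (2/7)×(4/13) + (5/14)×(5/13) + (1/7)×(3/13) = 8/91 + 25/182 + 3/91 = 47/182; P(X+Y=5) = (5/14)×(4/13) + (1/7)×(5/13) = 10/91 + 5/91 = 15/91; P(X+Y=6) = (1/7)×(4/13) = 4/91. PMF: [3/182, 1/14, 16/91, 7/26, 47/182, 15/91, 4/91] (sums to 1 ✓)

[3/182, 1/14, 16/91, 7/26, 47/182, 15/91, 4/91]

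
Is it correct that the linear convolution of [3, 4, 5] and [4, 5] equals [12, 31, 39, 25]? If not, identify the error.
Recompute linear convolution of [3, 4, 5] and [4, 5]: y[0] = 3×4 = 12; y[1] = 3×5 + 4×4 = 31; y[2] = 4×5 + 5×4 = 40; y[3] = 5×5 = 25 → [12, 31, 40, 25]. Compare to given [12, 31, 39, 25]: they differ at index 2: given 39, correct 40, so answer: No

No. Error at index 2: given 39, correct 40.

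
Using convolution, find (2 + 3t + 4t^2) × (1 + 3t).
Ascending coefficients: a = [2, 3, 4], b = [1, 3]. c[0] = 2×1 = 2; c[1] = 2×3 + 3×1 = 9; c[2] = 3×3 + 4×1 = 13; c[3] = 4×3 = 12. Result coefficients: [2, 9, 13, 12] → 2 + 9t + 13t^2 + 12t^3

2 + 9t + 13t^2 + 12t^3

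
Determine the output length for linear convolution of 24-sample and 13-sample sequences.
Linear/full convolution length: m + n - 1 = 24 + 13 - 1 = 36

36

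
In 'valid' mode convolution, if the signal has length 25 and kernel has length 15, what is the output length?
'Valid' mode counts only positions where the kernel fully overlaps the signal: m - n + 1 = 25 - 15 + 1 = 11

11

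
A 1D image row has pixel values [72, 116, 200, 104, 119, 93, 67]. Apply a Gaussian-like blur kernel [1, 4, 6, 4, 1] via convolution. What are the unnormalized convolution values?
Convolve image row [72, 116, 200, 104, 119, 93, 67] with kernel [1, 4, 6, 4, 1]: y[0] = 72×1 = 72; y[1] = 72×4 + 116×1 = 404; y[2] = 72×6 + 116×4 + 200×1 = 1096; y[3] = 72×4 + 116×6 + 200×4 + 104×1 = 1888; y[4] = 72×1 + 116×4 + 200×6 + 104×4 + 119×1 = 2271; y[5] = 116×1 + 200×4 + 104×6 + 119×4 + 93×1 = 2109; y[6] = 200×1 + 104×4 + 119×6 + 93×4 + 67×1 = 1769; y[7] = 104×1 + 119×4 + 93×6 + 67×4 = 1406; y[8] = 119×1 + 93×4 + 67×6 = 893; y[9] = 93×1 + 67×4 = 361; y[10] = 67×1 = 67 → [72, 404, 1096, 1888, 2271, 2109, 1769, 1406, 893, 361, 67]. Normalization factor = sum(kernel) = 16.

[72, 404, 1096, 1888, 2271, 2109, 1769, 1406, 893, 361, 67]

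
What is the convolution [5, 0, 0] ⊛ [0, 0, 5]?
y[0] = 5×0 = 0; y[1] = 5×0 + 0×0 = 0; y[2] = 5×5 + 0×0 + 0×0 = 25; y[3] = 0×5 + 0×0 = 0; y[4] = 0×5 = 0

[0, 0, 25, 0, 0]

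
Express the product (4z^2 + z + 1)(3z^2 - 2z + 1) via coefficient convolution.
Ascending coefficients: a = [1, 1, 4], b = [1, -2, 3]. c[0] = 1×1 = 1; c[1] = 1×-2 + 1×1 = -1; c[2] = 1×3 + 1×-2 + 4×1 = 5; c[3] = 1×3 + 4×-2 = -5; c[4] = 4×3 = 12. Result coefficients: [1, -1, 5, -5, 12] → 12z^4 - 5z^3 + 5z^2 - z + 1

12z^4 - 5z^3 + 5z^2 - z + 1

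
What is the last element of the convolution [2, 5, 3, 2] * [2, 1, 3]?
Use y[k] = Σ_i a[i]·b[k-i] at k=5. y[5] = 2×3 = 6

6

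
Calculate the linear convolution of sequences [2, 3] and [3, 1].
y[0] = 2×3 = 6; y[1] = 2×1 + 3×3 = 11; y[2] = 3×1 = 3

[6, 11, 3]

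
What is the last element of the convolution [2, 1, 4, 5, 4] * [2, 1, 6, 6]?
Use y[k] = Σ_i a[i]·b[k-i] at k=7. y[7] = 4×6 = 24

24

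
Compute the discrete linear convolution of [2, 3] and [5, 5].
y[0] = 2×5 = 10; y[1] = 2×5 + 3×5 = 25; y[2] = 3×5 = 15

[10, 25, 15]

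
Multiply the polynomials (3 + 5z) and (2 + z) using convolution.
Ascending coefficients: a = [3, 5], b = [2, 1]. c[0] = 3×2 = 6; c[1] = 3×1 + 5×2 = 13; c[2] = 5×1 = 5. Result coefficients: [6, 13, 5] → 6 + 13z + 5z^2

6 + 13z + 5z^2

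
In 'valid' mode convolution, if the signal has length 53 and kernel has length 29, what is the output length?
'Valid' mode counts only positions where the kernel fully overlaps the signal: m - n + 1 = 53 - 29 + 1 = 25

25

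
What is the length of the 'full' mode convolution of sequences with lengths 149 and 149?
Linear/full convolution length: m + n - 1 = 149 + 149 - 1 = 297

297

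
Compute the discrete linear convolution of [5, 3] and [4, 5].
y[0] = 5×4 = 20; y[1] = 5×5 + 3×4 = 37; y[2] = 3×5 = 15

[20, 37, 15]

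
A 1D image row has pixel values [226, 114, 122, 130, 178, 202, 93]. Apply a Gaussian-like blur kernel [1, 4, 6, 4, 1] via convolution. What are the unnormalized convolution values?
Convolve image row [226, 114, 122, 130, 178, 202, 93] with kernel [1, 4, 6, 4, 1]: y[0] = 226×1 = 226; y[1] = 226×4 + 114×1 = 1018; y[2] = 226×6 + 114×4 + 122×1 = 1934; y[3] = 226×4 + 114×6 + 122×4 + 130×1 = 2206; y[4] = 226×1 + 114×4 + 122×6 + 130×4 + 178×1 = 2112; y[5] = 114×1 + 122×4 + 130×6 + 178×4 + 202×1 = 2296; y[6] = 122×1 + 130×4 + 178×6 + 202×4 + 93×1 = 2611; y[7] = 130×1 + 178×4 + 202×6 + 93×4 = 2426; y[8] = 178×1 + 202×4 + 93×6 = 1544; y[9] = 202×1 + 93×4 = 574; y[10] = 93×1 = 93 → [226, 1018, 1934, 2206, 2112, 2296, 2611, 2426, 1544, 574, 93]. Normalization factor = sum(kernel) = 16.

[226, 1018, 1934, 2206, 2112, 2296, 2611, 2426, 1544, 574, 93]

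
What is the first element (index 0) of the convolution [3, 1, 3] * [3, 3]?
Use y[k] = Σ_i a[i]·b[k-i] at k=0. y[0] = 3×3 = 9

9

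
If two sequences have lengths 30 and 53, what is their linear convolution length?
Linear/full convolution length: m + n - 1 = 30 + 53 - 1 = 82

82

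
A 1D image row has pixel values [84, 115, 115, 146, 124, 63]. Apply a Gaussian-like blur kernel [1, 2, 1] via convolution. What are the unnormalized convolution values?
Convolve image row [84, 115, 115, 146, 124, 63] with kernel [1, 2, 1]: y[0] = 84×1 = 84; y[1] = 84×2 + 115×1 = 283; y[2] = 84×1 + 115×2 + 115×1 = 429; y[3] = 115×1 + 115×2 + 146×1 = 491; y[4] = 115×1 + 146×2 + 124×1 = 531; y[5] = 146×1 + 124×2 + 63×1 = 457; y[6] = 124×1 + 63×2 = 250; y[7] = 63×1 = 63 → [84, 283, 429, 491, 531, 457, 250, 63]. Normalization factor = sum(kernel) = 4.

[84, 283, 429, 491, 531, 457, 250, 63]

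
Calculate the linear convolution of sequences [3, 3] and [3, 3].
y[0] = 3×3 = 9; y[1] = 3×3 + 3×3 = 18; y[2] = 3×3 = 9

[9, 18, 9]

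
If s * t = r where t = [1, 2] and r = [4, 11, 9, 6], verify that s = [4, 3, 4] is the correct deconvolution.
Forward-compute [4, 3, 4] * [1, 2]: r[0] = 4×1 = 4; r[1] = 4×2 + 3×1 = 11; r[2] = 3×2 + 4×1 = 10; r[3] = 4×2 = 8 → [4, 11, 10, 8]. Does not match given r = [4, 11, 9, 6].

Not verified. [4, 3, 4] * [1, 2] = [4, 11, 10, 8], which differs from [4, 11, 9, 6] at index 2.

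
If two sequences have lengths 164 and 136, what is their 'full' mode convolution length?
Linear/full convolution length: m + n - 1 = 164 + 136 - 1 = 299

299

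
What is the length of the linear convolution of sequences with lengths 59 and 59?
Linear/full convolution length: m + n - 1 = 59 + 59 - 1 = 117

117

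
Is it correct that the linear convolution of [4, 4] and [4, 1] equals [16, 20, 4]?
Recompute linear convolution of [4, 4] and [4, 1]: y[0] = 4×4 = 16; y[1] = 4×1 + 4×4 = 20; y[2] = 4×1 = 4 → [16, 20, 4]. Given [16, 20, 4] matches, so answer: Yes

Yes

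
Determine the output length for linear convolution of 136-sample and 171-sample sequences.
Linear/full convolution length: m + n - 1 = 136 + 171 - 1 = 306

306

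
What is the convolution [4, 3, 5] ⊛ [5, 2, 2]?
y[0] = 4×5 = 20; y[1] = 4×2 + 3×5 = 23; y[2] = 4×2 + 3×2 + 5×5 = 39; y[3] = 3×2 + 5×2 = 16; y[4] = 5×2 = 10

[20, 23, 39, 16, 10]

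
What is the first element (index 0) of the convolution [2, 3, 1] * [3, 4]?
Use y[k] = Σ_i a[i]·b[k-i] at k=0. y[0] = 2×3 = 6

6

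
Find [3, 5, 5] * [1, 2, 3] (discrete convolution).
y[0] = 3×1 = 3; y[1] = 3×2 + 5×1 = 11; y[2] = 3×3 + 5×2 + 5×1 = 24; y[3] = 5×3 + 5×2 = 25; y[4] = 5×3 = 15

[3, 11, 24, 25, 15]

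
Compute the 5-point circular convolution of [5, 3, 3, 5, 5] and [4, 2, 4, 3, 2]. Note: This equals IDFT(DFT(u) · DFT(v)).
Either evaluate y[k] = Σ_j u[j]·v[(k-j) mod 5] directly, or use IDFT(DFT(u) · DFT(v)). y[0] = 5×4 + 3×2 + 3×3 + 5×4 + 5×2 = 65; y[1] = 5×2 + 3×4 + 3×2 + 5×3 + 5×4 = 63; y[2] = 5×4 + 3×2 + 3×4 + 5×2 + 5×3 = 63; y[3] = 5×3 + 3×4 + 3×2 + 5×4 + 5×2 = 63; y[4] = 5×2 + 3×3 + 3×4 + 5×2 + 5×4 = 61. Result: [65, 63, 63, 63, 61]

[65, 63, 63, 63, 61]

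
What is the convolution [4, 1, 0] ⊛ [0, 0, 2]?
y[0] = 4×0 = 0; y[1] = 4×0 + 1×0 = 0; y[2] = 4×2 + 1×0 + 0×0 = 8; y[3] = 1×2 + 0×0 = 2; y[4] = 0×2 = 0

[0, 0, 8, 2, 0]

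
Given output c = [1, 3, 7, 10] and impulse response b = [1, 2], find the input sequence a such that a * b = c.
Deconvolve c=[1, 3, 7, 10] by b=[1, 2]. Since b[0]=1, solve forward: a[0] = c[0] / 1 = 1; a[1] = (c[1] - 1×2) / 1 = 1; a[2] = (c[2] - 1×2) / 1 = 5. So a = [1, 1, 5]. Check by forward convolution: c[0] = 1×1 = 1; c[1] = 1×2 + 1×1 = 3; c[2] = 1×2 + 5×1 = 7; c[3] = 5×2 = 10

[1, 1, 5]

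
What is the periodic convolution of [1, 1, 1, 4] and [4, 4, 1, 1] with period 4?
Use y[k] = Σ_j u[j]·v[(k-j) mod 4]. y[0] = 1×4 + 1×1 + 1×1 + 4×4 = 22; y[1] = 1×4 + 1×4 + 1×1 + 4×1 = 13; y[2] = 1×1 + 1×4 + 1×4 + 4×1 = 13; y[3] = 1×1 + 1×1 + 1×4 + 4×4 = 22. Result: [22, 13, 13, 22]

[22, 13, 13, 22]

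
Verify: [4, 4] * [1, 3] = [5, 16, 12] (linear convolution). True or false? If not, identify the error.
Recompute linear convolution of [4, 4] and [1, 3]: y[0] = 4×1 = 4; y[1] = 4×3 + 4×1 = 16; y[2] = 4×3 = 12 → [4, 16, 12]. Compare to given [5, 16, 12]: they differ at index 0: given 5, correct 4, so answer: No

No. Error at index 0: given 5, correct 4.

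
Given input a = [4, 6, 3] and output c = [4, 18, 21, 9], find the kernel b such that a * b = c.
Output length 4 = len(a) + len(b) - 1 ⇒ len(b) = 2. Solve b forward using b[k] = (c[k] - Σ_{i≥1} a[i]·b[k-i]) / a[0]: b[0] = c[0] / a[0] = 4 / 4 = 1; b[1] = (c[1] - 6×1) / a[0] = (18 - 6×1) / 4 = 3. So b = [1, 3]. Forward-check [4, 6, 3] * [1, 3]: c[0] = 4×1 = 4; c[1] = 4×3 + 6×1 = 18; c[2] = 6×3 + 3×1 = 21; c[3] = 3×3 = 9 → [4, 18, 21, 9] ✓

[1, 3]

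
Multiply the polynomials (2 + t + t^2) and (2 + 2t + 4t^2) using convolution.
Ascending coefficients: a = [2, 1, 1], b = [2, 2, 4]. c[0] = 2×2 = 4; c[1] = 2×2 + 1×2 = 6; c[2] = 2×4 + 1×2 + 1×2 = 12; c[3] = 1×4 + 1×2 = 6; c[4] = 1×4 = 4. Result coefficients: [4, 6, 12, 6, 4] → 4 + 6t + 12t^2 + 6t^3 + 4t^4

4 + 6t + 12t^2 + 6t^3 + 4t^4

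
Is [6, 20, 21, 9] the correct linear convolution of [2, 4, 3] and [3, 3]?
Recompute linear convolution of [2, 4, 3] and [3, 3]: y[0] = 2×3 = 6; y[1] = 2×3 + 4×3 = 18; y[2] = 4×3 + 3×3 = 21; y[3] = 3×3 = 9 → [6, 18, 21, 9]. Compare to given [6, 20, 21, 9]: they differ at index 1: given 20, correct 18, so answer: No

No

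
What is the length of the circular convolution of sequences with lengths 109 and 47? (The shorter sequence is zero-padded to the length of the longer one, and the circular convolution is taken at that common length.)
Circular convolution (zero-padding the shorter input) has length max(m, n) = max(109, 47) = 109

109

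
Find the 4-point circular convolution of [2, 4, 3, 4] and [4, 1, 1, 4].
Use y[k] = Σ_j u[j]·v[(k-j) mod 4]. y[0] = 2×4 + 4×4 + 3×1 + 4×1 = 31; y[1] = 2×1 + 4×4 + 3×4 + 4×1 = 34; y[2] = 2×1 + 4×1 + 3×4 + 4×4 = 34; y[3] = 2×4 + 4×1 + 3×1 + 4×4 = 31. Result: [31, 34, 34, 31]

[31, 34, 34, 31]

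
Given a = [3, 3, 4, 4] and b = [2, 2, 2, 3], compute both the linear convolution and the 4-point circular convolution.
Linear: y_lin[0] = 3×2 = 6; y_lin[1] = 3×2 + 3×2 = 12; y_lin[2] = 3×2 + 3×2 + 4×2 = 20; y_lin[3] = 3×3 + 3×2 + 4×2 + 4×2 = 31; y_lin[4] = 3×3 + 4×2 + 4×2 = 25; y_lin[5] = 4×3 + 4×2 = 20; y_lin[6] = 4×3 = 12 → [6, 12, 20, 31, 25, 20, 12]. Circular (length 4): y[0] = 3×2 + 3×3 + 4×2 + 4×2 = 31; y[1] = 3×2 + 3×2 + 4×3 + 4×2 = 32; y[2] = 3×2 + 3×2 + 4×2 + 4×3 = 32; y[3] = 3×3 + 3×2 + 4×2 + 4×2 = 31 → [31, 32, 32, 31]

Linear: [6, 12, 20, 31, 25, 20, 12], Circular: [31, 32, 32, 31]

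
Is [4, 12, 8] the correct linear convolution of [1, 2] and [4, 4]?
Recompute linear convolution of [1, 2] and [4, 4]: y[0] = 1×4 = 4; y[1] = 1×4 + 2×4 = 12; y[2] = 2×4 = 8 → [4, 12, 8]. Given [4, 12, 8] matches, so answer: Yes

Yes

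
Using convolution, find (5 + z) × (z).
Ascending coefficients: a = [5, 1], b = [0, 1]. c[0] = 5×0 = 0; c[1] = 5×1 + 1×0 = 5; c[2] = 1×1 = 1. Result coefficients: [0, 5, 1] → 5z + z^2

5z + z^2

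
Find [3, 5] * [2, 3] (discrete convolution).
y[0] = 3×2 = 6; y[1] = 3×3 + 5×2 = 19; y[2] = 5×3 = 15

[6, 19, 15]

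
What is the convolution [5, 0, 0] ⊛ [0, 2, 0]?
y[0] = 5×0 = 0; y[1] = 5×2 + 0×0 = 10; y[2] = 5×0 + 0×2 + 0×0 = 0; y[3] = 0×0 + 0×2 = 0; y[4] = 0×0 = 0

[0, 10, 0, 0, 0]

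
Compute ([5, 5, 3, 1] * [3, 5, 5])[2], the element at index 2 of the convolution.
Use y[k] = Σ_i a[i]·b[k-i] at k=2. y[2] = 5×5 + 5×5 + 3×3 = 59

59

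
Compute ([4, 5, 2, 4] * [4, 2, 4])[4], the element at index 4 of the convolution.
Use y[k] = Σ_i a[i]·b[k-i] at k=4. y[4] = 2×4 + 4×2 = 16

16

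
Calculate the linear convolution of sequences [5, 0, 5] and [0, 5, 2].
y[0] = 5×0 = 0; y[1] = 5×5 + 0×0 = 25; y[2] = 5×2 + 0×5 + 5×0 = 10; y[3] = 0×2 + 5×5 = 25; y[4] = 5×2 = 10

[0, 25, 10, 25, 10]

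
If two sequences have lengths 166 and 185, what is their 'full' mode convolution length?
Linear/full convolution length: m + n - 1 = 166 + 185 - 1 = 350

350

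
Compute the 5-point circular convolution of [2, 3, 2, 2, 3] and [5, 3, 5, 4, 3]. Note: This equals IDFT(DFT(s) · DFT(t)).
Either evaluate y[k] = Σ_j s[j]·t[(k-j) mod 5] directly, or use IDFT(DFT(s) · DFT(t)). y[0] = 2×5 + 3×3 + 2×4 + 2×5 + 3×3 = 46; y[1] = 2×3 + 3×5 + 2×3 + 2×4 + 3×5 = 50; y[2] = 2×5 + 3×3 + 2×5 + 2×3 + 3×4 = 47; y[3] = 2×4 + 3×5 + 2×3 + 2×5 + 3×3 = 48; y[4] = 2×3 + 3×4 + 2×5 + 2×3 + 3×5 = 49. Result: [46, 50, 47, 48, 49]

[46, 50, 47, 48, 49]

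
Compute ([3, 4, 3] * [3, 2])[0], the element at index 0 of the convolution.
Use y[k] = Σ_i a[i]·b[k-i] at k=0. y[0] = 3×3 = 9

9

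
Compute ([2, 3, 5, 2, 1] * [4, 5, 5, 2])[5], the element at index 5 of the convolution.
Use y[k] = Σ_i a[i]·b[k-i] at k=5. y[5] = 5×2 + 2×5 + 1×5 = 25

25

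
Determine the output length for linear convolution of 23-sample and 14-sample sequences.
Linear/full convolution length: m + n - 1 = 23 + 14 - 1 = 36

36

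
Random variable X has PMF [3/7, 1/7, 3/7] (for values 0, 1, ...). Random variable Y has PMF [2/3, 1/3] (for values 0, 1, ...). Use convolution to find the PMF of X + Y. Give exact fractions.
P(X+Y=k) = Σ_i P(X=i)·P(Y=k-i) — a convolution of [3/7, 1/7, 3/7] and [2/3, 1/3]. P(X+Y=0) = (3/7)×(2/3) = 2/7; P(X+Y=1) = (3/7)×(1/3) + (1/7)×(2/3) = 1/7 + 2/21 = 5/21; P(X+Y=2) = (1/7)×(1/3) + (3/7)×(2/3) = 1/21 + 2/7 = 1/3; P(X+Y=3) = (3/7)×(1/3) = 1/7. PMF: [2/7, 5/21, 1/3, 1/7] (sums to 1 ✓)

[2/7, 5/21, 1/3, 1/7]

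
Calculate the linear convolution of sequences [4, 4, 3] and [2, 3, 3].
y[0] = 4×2 = 8; y[1] = 4×3 + 4×2 = 20; y[2] = 4×3 + 4×3 + 3×2 = 30; y[3] = 4×3 + 3×3 = 21; y[4] = 3×3 = 9

[8, 20, 30, 21, 9]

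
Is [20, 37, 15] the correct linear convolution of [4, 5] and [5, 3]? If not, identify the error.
Recompute linear convolution of [4, 5] and [5, 3]: y[0] = 4×5 = 20; y[1] = 4×3 + 5×5 = 37; y[2] = 5×3 = 15 → [20, 37, 15]. Given [20, 37, 15] matches, so answer: Yes

Yes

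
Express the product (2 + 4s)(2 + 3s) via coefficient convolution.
Ascending coefficients: a = [2, 4], b = [2, 3]. c[0] = 2×2 = 4; c[1] = 2×3 + 4×2 = 14; c[2] = 4×3 = 12. Result coefficients: [4, 14, 12] → 4 + 14s + 12s^2

4 + 14s + 12s^2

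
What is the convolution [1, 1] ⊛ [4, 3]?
y[0] = 1×4 = 4; y[1] = 1×3 + 1×4 = 7; y[2] = 1×3 = 3

[4, 7, 3]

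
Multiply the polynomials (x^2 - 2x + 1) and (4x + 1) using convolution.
Ascending coefficients: a = [1, -2, 1], b = [1, 4]. c[0] = 1×1 = 1; c[1] = 1×4 + -2×1 = 2; c[2] = -2×4 + 1×1 = -7; c[3] = 1×4 = 4. Result coefficients: [1, 2, -7, 4] → 4x^3 - 7x^2 + 2x + 1

4x^3 - 7x^2 + 2x + 1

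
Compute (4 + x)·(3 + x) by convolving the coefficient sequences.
Ascending coefficients: a = [4, 1], b = [3, 1]. c[0] = 4×3 = 12; c[1] = 4×1 + 1×3 = 7; c[2] = 1×1 = 1. Result coefficients: [12, 7, 1] → 12 + 7x + x^2

12 + 7x + x^2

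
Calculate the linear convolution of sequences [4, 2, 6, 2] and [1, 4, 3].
y[0] = 4×1 = 4; y[1] = 4×4 + 2×1 = 18; y[2] = 4×3 + 2×4 + 6×1 = 26; y[3] = 2×3 + 6×4 + 2×1 = 32; y[4] = 6×3 + 2×4 = 26; y[5] = 2×3 = 6

[4, 18, 26, 32, 26, 6]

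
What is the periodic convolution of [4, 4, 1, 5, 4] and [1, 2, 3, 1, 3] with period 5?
Use y[k] = Σ_j s[j]·t[(k-j) mod 5]. y[0] = 4×1 + 4×3 + 1×1 + 5×3 + 4×2 = 40; y[1] = 4×2 + 4×1 + 1×3 + 5×1 + 4×3 = 32; y[2] = 4×3 + 4×2 + 1×1 + 5×3 + 4×1 = 40; y[3] = 4×1 + 4×3 + 1×2 + 5×1 + 4×3 = 35; y[4] = 4×3 + 4×1 + 1×3 + 5×2 + 4×1 = 33. Result: [40, 32, 40, 35, 33]

[40, 32, 40, 35, 33]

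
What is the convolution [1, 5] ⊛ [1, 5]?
y[0] = 1×1 = 1; y[1] = 1×5 + 5×1 = 10; y[2] = 5×5 = 25

[1, 10, 25]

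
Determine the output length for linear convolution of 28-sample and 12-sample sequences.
Linear/full convolution length: m + n - 1 = 28 + 12 - 1 = 39

39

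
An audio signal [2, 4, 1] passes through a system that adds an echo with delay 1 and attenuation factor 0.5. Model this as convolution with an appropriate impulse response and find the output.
Direct-path + delayed-attenuated-path model → impulse response h = [1, 0.5] (1 at lag 0, 0.5 at lag 1). Output y[n] = x[n] + 0.5·x[n - 1] (with x[n] = 0 outside 0..2): y[0] = 2 + 0.5×0 = 2; y[1] = 4 + 0.5×2 = 5.0; y[2] = 1 + 0.5×4 = 3.0; y[3] = 0 + 0.5×1 = 0.5. So y = [2, 5.0, 3.0, 0.5]

[2, 5.0, 3.0, 0.5]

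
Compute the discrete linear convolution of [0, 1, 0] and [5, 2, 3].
y[0] = 0×5 = 0; y[1] = 0×2 + 1×5 = 5; y[2] = 0×3 + 1×2 + 0×5 = 2; y[3] = 1×3 + 0×2 = 3; y[4] = 0×3 = 0

[0, 5, 2, 3, 0]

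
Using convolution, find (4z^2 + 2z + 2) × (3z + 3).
Ascending coefficients: a = [2, 2, 4], b = [3, 3]. c[0] = 2×3 = 6; c[1] = 2×3 + 2×3 = 12; c[2] = 2×3 + 4×3 = 18; c[3] = 4×3 = 12. Result coefficients: [6, 12, 18, 12] → 12z^3 + 18z^2 + 12z + 6

12z^3 + 18z^2 + 12z + 6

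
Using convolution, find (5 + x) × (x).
Ascending coefficients: a = [5, 1], b = [0, 1]. c[0] = 5×0 = 0; c[1] = 5×1 + 1×0 = 5; c[2] = 1×1 = 1. Result coefficients: [0, 5, 1] → 5x + x^2

5x + x^2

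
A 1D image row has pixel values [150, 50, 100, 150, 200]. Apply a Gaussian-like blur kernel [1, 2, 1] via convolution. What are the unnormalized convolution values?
Convolve image row [150, 50, 100, 150, 200] with kernel [1, 2, 1]: y[0] = 150×1 = 150; y[1] = 150×2 + 50×1 = 350; y[2] = 150×1 + 50×2 + 100×1 = 350; y[3] = 50×1 + 100×2 + 150×1 = 400; y[4] = 100×1 + 150×2 + 200×1 = 600; y[5] = 150×1 + 200×2 = 550; y[6] = 200×1 = 200 → [150, 350, 350, 400, 600, 550, 200]. Normalization factor = sum(kernel) = 4.

[150, 350, 350, 400, 600, 550, 200]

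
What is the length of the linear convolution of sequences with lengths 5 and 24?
Linear/full convolution length: m + n - 1 = 5 + 24 - 1 = 28

28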